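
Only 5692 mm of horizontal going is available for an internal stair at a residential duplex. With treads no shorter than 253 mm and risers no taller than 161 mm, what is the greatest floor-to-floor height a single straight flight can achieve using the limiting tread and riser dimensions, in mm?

3703 mm

Treads that fit: ⌊5692 / 253⌋ = 22.
Risers = treads + 1 = 23.
Maximum height = 23 × 161 = 3703 mm.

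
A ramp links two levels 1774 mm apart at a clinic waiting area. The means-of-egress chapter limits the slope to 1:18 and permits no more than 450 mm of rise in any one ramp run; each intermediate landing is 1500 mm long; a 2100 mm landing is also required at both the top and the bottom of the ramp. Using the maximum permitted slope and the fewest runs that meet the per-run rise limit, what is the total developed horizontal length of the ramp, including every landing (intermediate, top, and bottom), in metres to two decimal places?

40.63 m

⌈1774/450⌉ = 4 ramp runs. That means 3 intermediate landings.
Horizontal run for 1774 mm of rise at 1:18 is 1774 × 18 = 31932 mm.
3 intermediate landings contribute 3 × 1500 = 4500 mm.
Top and bottom landings: 2 × 2100 = 4200 mm.
Total = 31932 + 4500 + 4200 = 40632 mm.
= 40.63 m.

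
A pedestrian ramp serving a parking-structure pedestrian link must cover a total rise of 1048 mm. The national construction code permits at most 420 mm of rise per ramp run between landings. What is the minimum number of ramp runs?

3 runs

⌈1048/420⌉ = 3 ramp runs.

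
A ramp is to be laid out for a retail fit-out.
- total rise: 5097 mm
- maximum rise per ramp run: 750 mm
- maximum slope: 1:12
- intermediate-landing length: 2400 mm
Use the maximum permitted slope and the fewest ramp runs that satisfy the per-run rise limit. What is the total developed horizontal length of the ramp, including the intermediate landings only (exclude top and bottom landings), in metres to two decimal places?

⌈5097/750⌉ = 7 ramp runs. That means 6 intermediate landings.
Horizontal run for 5097 mm of rise at 1:12 is 5097 × 12 = 61164 mm.
6 intermediate landings contribute 6 × 2400 = 14400 mm.
Developed length = 61164 + 14400 = 75564 mm.
= 75.56 m.

75.56 m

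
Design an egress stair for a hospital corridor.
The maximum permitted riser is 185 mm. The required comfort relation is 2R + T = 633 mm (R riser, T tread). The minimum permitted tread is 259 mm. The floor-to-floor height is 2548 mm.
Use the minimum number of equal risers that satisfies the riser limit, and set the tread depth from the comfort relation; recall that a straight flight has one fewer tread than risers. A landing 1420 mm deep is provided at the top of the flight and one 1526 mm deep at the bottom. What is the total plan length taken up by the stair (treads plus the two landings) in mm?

2548 / 185 = 13.773 → round up to 14 risers.
Each riser is 2548/14 = 182 mm (≤ 185 mm).
T = 633 − 2·182 = 269 mm, which satisfies the 259 mm minimum.
Going = (14 − 1) × 269 = 3497 mm.
Add landings: 3497 + 1420 + 1526 = 6443 mm.

6443 mm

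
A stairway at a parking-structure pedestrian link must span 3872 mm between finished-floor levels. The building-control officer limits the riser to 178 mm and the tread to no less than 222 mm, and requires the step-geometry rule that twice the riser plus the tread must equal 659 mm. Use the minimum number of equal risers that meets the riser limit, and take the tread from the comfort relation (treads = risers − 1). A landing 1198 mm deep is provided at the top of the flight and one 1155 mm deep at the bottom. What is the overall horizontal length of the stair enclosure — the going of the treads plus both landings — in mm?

8800 mm

⌈3872/178⌉ = 22 risers.
R = 3872 ÷ 22 = 176 mm.
Tread T = 659 − 2 × 176 = 307 mm (≥ 222 mm).
22 risers give 21 treads; going = 21 × 307 = 6447 mm.
Add landings: 6447 + 1198 + 1155 = 8800 mm.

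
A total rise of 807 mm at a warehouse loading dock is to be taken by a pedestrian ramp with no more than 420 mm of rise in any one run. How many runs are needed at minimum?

807 / 420 = 1.921 → round up to 2 ramp runs.

2 runs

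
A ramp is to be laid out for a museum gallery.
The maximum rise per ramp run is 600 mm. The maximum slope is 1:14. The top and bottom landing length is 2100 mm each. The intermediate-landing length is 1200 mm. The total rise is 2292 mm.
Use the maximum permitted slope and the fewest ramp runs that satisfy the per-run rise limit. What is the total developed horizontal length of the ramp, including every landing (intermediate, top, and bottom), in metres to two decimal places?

At most 600 each: 2292/600 = 3.82, giving 4 ramp runs. That means 3 intermediate landings.
Ramp run (horizontal) at 1:14: 2292 × 14 = 32088 mm.
3 intermediate landings contribute 3 × 1200 = 3600 mm.
Top and bottom landings: 2 × 2100 = 4200 mm.
Total = 32088 + 3600 + 4200 = 39888 mm.
= 39.89 m.

39.89 m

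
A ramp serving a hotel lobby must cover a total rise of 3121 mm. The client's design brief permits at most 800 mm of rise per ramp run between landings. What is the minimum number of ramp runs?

4 runs

⌈3121/800⌉ = 4 ramp runs.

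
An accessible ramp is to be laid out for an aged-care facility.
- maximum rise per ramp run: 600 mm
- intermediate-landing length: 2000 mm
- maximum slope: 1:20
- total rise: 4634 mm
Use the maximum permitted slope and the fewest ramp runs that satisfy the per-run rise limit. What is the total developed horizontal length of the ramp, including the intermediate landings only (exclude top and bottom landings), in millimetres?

106680 mm

At most 600 each: 4634/600 = 7.72, giving 8 ramp runs. That means 7 intermediate landings.
Ramp run (horizontal) at 1:20: 4634 × 20 = 92680 mm.
Intermediate landings: 7 × 2000 = 14000 mm.
Developed length = 92680 + 14000 = 106680 mm.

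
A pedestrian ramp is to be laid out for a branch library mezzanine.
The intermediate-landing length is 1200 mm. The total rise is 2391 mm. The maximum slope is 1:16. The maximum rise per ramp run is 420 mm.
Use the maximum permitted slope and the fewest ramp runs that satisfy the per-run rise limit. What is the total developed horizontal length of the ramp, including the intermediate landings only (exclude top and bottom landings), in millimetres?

44256 mm

2391 / 420 = 5.69, so 6 ramp runs are needed. That means 5 intermediate landings.
Horizontal run for 2391 mm of rise at 1:16 is 2391 × 16 = 38256 mm.
Intermediate landings: 5 × 1200 = 6000 mm.
Developed length = 38256 + 6000 = 44256 mm.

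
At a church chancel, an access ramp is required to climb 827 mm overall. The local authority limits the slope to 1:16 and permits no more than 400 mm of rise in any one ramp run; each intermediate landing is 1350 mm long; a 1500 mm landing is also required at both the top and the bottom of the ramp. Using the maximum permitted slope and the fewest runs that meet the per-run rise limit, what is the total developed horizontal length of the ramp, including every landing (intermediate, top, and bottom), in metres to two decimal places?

18.93 m

827 / 400 = 2.067 → round up to 3 ramp runs. That means 2 intermediate landings.
Ramp run (horizontal) at 1:16: 827 × 16 = 13232 mm.
Intermediate landings: 2 × 1350 = 2700 mm.
Top and bottom landings: 2 × 1500 = 3000 mm.
Total = 13232 + 2700 + 3000 = 18932 mm.
= 18.93 m.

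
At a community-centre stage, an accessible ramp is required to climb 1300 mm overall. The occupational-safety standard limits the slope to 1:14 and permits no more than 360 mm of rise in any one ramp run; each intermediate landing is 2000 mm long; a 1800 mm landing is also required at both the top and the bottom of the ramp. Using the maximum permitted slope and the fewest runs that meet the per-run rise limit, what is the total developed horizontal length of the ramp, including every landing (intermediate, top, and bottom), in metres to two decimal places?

⌈1300/360⌉ = 4 ramp runs. That means 3 intermediate landings.
Ramp run (horizontal) at 1:14: 1300 × 14 = 18200 mm.
3 intermediate landings contribute 3 × 2000 = 6000 mm.
Top and bottom landings: 2 × 1800 = 3600 mm.
Total = 18200 + 6000 + 3600 = 27800 mm.
= 27.80 m.

27.80 m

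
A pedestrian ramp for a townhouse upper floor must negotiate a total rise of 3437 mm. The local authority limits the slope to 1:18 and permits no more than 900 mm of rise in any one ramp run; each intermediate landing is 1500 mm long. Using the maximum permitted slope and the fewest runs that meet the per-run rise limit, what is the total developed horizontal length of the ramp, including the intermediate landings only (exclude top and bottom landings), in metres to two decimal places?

3437 / 900 = 3.819 → round up to 4 ramp runs. That means 3 intermediate landings.
Horizontal run for 3437 mm of rise at 1:18 is 3437 × 18 = 61866 mm.
3 intermediate landings contribute 3 × 1500 = 4500 mm.
Developed length = 61866 + 4500 = 66366 mm.
= 66.37 m.

66.37 m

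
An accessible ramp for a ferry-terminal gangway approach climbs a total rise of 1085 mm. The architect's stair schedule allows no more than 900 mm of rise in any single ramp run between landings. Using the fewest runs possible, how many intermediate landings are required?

1 intermediate landings

At most 900 each: 1085/900 = 1.21, giving 2 ramp runs.
2 runs are separated by 1 intermediate landings.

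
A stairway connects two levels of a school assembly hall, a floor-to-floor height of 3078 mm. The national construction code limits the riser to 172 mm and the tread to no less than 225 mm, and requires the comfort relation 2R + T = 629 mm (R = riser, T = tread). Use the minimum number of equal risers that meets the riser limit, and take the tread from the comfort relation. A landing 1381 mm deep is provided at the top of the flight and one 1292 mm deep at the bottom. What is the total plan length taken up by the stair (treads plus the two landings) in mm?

7552 mm

At most 172 each: 3078/172 = 17.90, giving 18 risers.
R = 3078 ÷ 18 = 171 mm.
T = 629 − 2·171 = 287 mm, which satisfies the 225 mm minimum.
Going = (18 − 1) × 287 = 4879 mm.
Add landings: 4879 + 1381 + 1292 = 7552 mm.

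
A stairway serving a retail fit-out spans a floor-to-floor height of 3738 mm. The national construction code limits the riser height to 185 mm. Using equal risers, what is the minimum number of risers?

3738 / 185 = 20.205 → round up to 21 risers.

21 risers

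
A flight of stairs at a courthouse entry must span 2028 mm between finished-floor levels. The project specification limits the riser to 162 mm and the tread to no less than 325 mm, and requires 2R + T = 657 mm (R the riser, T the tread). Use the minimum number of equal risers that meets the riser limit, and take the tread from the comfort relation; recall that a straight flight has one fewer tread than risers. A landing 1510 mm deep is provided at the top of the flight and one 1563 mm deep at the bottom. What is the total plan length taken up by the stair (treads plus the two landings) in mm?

7213 mm

2028 / 162 = 12.52, so 13 risers are needed.
Each riser is 2028/13 = 156 mm (≤ 162 mm).
T = 657 − 2·156 = 345 mm, which satisfies the 325 mm minimum.
Going = (13 − 1) × 345 = 4140 mm.
Enclosure = 4140 + 1510 + 1563 = 7213 mm.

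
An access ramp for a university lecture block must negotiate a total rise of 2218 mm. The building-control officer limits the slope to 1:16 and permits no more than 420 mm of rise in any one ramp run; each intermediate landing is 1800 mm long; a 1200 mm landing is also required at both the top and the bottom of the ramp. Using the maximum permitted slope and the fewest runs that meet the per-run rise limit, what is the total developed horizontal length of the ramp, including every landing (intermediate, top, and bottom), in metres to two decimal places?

46.89 m

⌈2218/420⌉ = 6 ramp runs. That means 5 intermediate landings.
Ramp run (horizontal) at 1:16: 2218 × 16 = 35488 mm.
Intermediate landings: 5 × 1800 = 9000 mm.
Top and bottom landings: 2 × 1200 = 2400 mm.
Total = 35488 + 9000 + 2400 = 46888 mm.
= 46.89 m.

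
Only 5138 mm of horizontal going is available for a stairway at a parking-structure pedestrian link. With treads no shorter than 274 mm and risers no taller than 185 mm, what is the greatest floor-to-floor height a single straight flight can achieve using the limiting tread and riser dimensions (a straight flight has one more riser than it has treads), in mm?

5138 / 274 = 18.75, so 18 treads fit.
Risers = treads + 1 = 19.
Maximum height = 19 × 185 = 3515 mm.

3515 mm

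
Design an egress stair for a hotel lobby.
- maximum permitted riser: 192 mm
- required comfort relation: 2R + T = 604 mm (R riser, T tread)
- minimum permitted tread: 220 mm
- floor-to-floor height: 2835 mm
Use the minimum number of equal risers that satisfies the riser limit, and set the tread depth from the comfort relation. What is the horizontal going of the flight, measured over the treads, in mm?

3164 mm

2835 / 192 = 14.766 → round up to 15 risers.
R = 2835 ÷ 15 = 189 mm.
Tread T = 604 − 2 × 189 = 226 mm (≥ 220 mm).
15 risers give 14 treads; going = 14 × 226 = 3164 mm.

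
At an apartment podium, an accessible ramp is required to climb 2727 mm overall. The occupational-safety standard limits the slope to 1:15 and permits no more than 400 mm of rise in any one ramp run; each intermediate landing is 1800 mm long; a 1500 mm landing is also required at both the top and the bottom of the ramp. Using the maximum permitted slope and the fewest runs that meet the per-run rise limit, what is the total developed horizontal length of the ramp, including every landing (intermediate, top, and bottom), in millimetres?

At most 400 each: 2727/400 = 6.82, giving 7 ramp runs. That means 6 intermediate landings.
Horizontal run for 2727 mm of rise at 1:15 is 2727 × 15 = 40905 mm.
Intermediate landings: 6 × 1800 = 10800 mm.
Top and bottom landings: 2 × 1500 = 3000 mm.
Total = 40905 + 10800 + 3000 = 54705 mm.

54705 mm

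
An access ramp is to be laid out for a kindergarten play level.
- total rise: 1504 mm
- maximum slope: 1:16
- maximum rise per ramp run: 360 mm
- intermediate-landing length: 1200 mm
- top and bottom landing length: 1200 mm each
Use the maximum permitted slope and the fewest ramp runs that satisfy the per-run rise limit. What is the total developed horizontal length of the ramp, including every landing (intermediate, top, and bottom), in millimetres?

31264 mm

1504 / 360 = 4.178 → round up to 5 ramp runs. That means 4 intermediate landings.
Horizontal run for 1504 mm of rise at 1:16 is 1504 × 16 = 24064 mm.
4 intermediate landings contribute 4 × 1200 = 4800 mm.
Top and bottom landings: 2 × 1200 = 2400 mm.
Total = 24064 + 4800 + 2400 = 31264 mm.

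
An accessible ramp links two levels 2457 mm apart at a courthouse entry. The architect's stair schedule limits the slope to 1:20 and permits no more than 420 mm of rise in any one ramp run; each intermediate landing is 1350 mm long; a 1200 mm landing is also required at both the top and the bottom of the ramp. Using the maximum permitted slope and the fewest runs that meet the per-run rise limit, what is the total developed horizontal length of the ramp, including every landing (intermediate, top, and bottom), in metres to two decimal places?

58.29 m

2457 / 420 = 5.850 → round up to 6 ramp runs. That means 5 intermediate landings.
Ramp run (horizontal) at 1:20: 2457 × 20 = 49140 mm.
5 intermediate landings contribute 5 × 1350 = 6750 mm.
Top and bottom landings: 2 × 1200 = 2400 mm.
Total = 49140 + 6750 + 2400 = 58290 mm.
= 58.29 m.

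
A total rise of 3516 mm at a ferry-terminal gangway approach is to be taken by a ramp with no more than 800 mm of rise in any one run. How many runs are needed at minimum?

3516 / 800 = 4.39, so 5 ramp runs are needed.

5 runs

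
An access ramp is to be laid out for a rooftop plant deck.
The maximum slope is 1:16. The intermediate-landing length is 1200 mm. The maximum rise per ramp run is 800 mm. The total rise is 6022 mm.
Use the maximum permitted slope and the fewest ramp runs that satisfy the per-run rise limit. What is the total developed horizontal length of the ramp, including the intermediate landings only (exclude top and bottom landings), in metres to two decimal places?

6022 / 800 = 7.527 → round up to 8 ramp runs. That means 7 intermediate landings.
Ramp run (horizontal) at 1:16: 6022 × 16 = 96352 mm.
Intermediate landings: 7 × 1200 = 8400 mm.
Developed length = 96352 + 8400 = 104752 mm.
= 104.75 m.

104.75 m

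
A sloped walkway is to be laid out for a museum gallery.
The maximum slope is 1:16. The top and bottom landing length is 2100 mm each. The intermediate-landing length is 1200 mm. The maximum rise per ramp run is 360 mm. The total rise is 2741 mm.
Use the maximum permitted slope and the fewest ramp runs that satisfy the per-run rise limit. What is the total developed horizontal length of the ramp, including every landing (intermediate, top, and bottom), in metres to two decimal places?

56.46 m

2741 / 360 = 7.614 → round up to 8 ramp runs. That means 7 intermediate landings.
Ramp run (horizontal) at 1:16: 2741 × 16 = 43856 mm.
Intermediate landings: 7 × 1200 = 8400 mm.
Top and bottom landings: 2 × 2100 = 4200 mm.
Total = 43856 + 8400 + 4200 = 56456 mm.
= 56.46 m.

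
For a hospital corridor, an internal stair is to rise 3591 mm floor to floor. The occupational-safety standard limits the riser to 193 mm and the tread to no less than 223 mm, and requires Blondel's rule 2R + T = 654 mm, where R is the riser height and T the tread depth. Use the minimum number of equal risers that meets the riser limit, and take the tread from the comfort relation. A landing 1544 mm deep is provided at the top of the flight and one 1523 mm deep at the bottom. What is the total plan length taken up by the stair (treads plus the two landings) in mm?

At most 193 each: 3591/193 = 18.61, giving 19 risers.
R = 3591 ÷ 19 = 189 mm.
Tread T = 654 − 2 × 189 = 276 mm (≥ 223 mm).
19 risers give 18 treads; going = 18 × 276 = 4968 mm.
Add landings: 4968 + 1544 + 1523 = 8035 mm.

8035 mm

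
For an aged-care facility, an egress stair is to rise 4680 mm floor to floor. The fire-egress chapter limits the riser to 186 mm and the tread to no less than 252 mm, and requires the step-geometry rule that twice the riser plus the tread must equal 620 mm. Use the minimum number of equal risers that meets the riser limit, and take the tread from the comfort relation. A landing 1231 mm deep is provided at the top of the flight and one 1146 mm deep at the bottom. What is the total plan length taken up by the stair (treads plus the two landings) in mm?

8877 mm

4680 / 186 = 25.16, so 26 risers are needed.
Riser R = 4680 / 26 = 180 mm, within the 186 mm limit.
From 2R + T = 620: T = 620 − 360 = 260 mm.
Going = (26 − 1) × 260 = 6500 mm.
Enclosure = 6500 + 1231 + 1146 = 8877 mm.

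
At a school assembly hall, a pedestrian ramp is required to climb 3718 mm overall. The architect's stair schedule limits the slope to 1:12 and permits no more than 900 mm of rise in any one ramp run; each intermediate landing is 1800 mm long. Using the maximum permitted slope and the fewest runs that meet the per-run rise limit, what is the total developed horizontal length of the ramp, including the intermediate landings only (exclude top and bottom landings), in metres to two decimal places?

51.82 m

⌈3718/900⌉ = 5 ramp runs. That means 4 intermediate landings.
Horizontal run for 3718 mm of rise at 1:12 is 3718 × 12 = 44616 mm.
4 intermediate landings contribute 4 × 1800 = 7200 mm.
Developed length = 44616 + 7200 = 51816 mm.
= 51.82 m.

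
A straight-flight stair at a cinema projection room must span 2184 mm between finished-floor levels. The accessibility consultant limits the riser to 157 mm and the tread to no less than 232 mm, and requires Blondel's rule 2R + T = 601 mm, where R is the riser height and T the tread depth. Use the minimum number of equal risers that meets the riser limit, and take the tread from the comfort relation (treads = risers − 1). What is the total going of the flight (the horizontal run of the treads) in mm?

3757 mm

2184 / 157 = 13.91, so 14 risers are needed.
Riser R = 2184 / 14 = 156 mm, within the 157 mm limit.
Tread T = 601 − 2 × 156 = 289 mm (≥ 232 mm).
Going = (14 − 1) × 289 = 3757 mm.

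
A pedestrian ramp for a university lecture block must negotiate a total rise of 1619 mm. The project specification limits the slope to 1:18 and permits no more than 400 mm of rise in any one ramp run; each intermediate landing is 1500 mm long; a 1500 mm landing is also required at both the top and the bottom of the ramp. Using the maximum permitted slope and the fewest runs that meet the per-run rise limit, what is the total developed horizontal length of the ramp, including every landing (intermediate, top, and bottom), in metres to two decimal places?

At most 400 each: 1619/400 = 4.05, giving 5 ramp runs. That means 4 intermediate landings.
Ramp run (horizontal) at 1:18: 1619 × 18 = 29142 mm.
Intermediate landings: 4 × 1500 = 6000 mm.
Top and bottom landings: 2 × 1500 = 3000 mm.
Total = 29142 + 6000 + 3000 = 38142 mm.
= 38.14 m.

38.14 m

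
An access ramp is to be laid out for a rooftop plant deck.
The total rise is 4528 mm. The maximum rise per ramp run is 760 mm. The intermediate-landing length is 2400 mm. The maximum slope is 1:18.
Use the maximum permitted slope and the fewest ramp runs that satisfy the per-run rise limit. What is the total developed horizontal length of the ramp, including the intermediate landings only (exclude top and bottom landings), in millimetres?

⌈4528/760⌉ = 6 ramp runs. That means 5 intermediate landings.
Ramp run (horizontal) at 1:18: 4528 × 18 = 81504 mm.
5 intermediate landings contribute 5 × 2400 = 12000 mm.
Developed length = 81504 + 12000 = 93504 mm.

93504 mm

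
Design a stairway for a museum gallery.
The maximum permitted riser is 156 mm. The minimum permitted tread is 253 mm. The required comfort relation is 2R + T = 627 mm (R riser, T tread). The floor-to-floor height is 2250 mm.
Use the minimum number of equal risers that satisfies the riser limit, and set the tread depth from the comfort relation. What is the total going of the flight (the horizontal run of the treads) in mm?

4578 mm

2250 / 156 = 14.423 → round up to 15 risers.
Riser R = 2250 / 15 = 150 mm, within the 156 mm limit.
Tread T = 627 − 2 × 150 = 327 mm (≥ 253 mm).
Going = (15 − 1) × 327 = 4578 mm.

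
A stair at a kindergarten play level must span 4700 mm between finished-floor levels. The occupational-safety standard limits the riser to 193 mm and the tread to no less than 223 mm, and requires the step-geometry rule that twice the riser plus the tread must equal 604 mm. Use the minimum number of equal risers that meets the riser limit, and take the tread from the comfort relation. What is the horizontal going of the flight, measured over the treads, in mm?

At most 193 each: 4700/193 = 24.35, giving 25 risers.
Each riser is 4700/25 = 188 mm (≤ 193 mm).
From 2R + T = 604: T = 604 − 376 = 228 mm.
Treads = 25 − 1 = 24; going = 24 × 228 = 5472 mm.

5472 mm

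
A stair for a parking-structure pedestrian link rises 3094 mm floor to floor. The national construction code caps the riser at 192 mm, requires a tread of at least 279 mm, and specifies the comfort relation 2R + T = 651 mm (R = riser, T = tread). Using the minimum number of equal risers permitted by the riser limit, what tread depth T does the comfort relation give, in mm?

3094 / 192 = 16.115 → round up to 17 risers.
Each riser is 3094/17 = 182 mm (≤ 192 mm).
From 2R + T = 651: T = 651 − 364 = 287 mm.

287 mm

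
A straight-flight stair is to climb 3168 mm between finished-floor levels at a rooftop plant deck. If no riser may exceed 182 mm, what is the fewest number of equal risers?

⌈3168/182⌉ = 18 risers.

18 risers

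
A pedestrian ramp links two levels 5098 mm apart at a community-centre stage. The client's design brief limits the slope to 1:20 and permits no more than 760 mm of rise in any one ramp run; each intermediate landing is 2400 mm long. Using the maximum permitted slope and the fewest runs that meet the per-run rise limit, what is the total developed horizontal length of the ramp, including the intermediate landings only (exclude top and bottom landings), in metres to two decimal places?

5098 / 760 = 6.71, so 7 ramp runs are needed. That means 6 intermediate landings.
Horizontal run for 5098 mm of rise at 1:20 is 5098 × 20 = 101960 mm.
6 intermediate landings contribute 6 × 2400 = 14400 mm.
Total developed length = 101960 + 14400 = 116360 mm.
= 116.36 m.

116.36 m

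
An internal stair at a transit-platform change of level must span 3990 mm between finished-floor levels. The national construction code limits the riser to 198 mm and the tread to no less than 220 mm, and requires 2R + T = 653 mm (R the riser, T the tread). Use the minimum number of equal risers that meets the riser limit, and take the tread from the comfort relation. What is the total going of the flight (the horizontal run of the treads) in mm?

⌈3990/198⌉ = 21 risers.
Each riser is 3990/21 = 190 mm (≤ 198 mm).
T = 653 − 2·190 = 273 mm, which satisfies the 220 mm minimum.
Going = (21 − 1) × 273 = 5460 mm.

5460 mm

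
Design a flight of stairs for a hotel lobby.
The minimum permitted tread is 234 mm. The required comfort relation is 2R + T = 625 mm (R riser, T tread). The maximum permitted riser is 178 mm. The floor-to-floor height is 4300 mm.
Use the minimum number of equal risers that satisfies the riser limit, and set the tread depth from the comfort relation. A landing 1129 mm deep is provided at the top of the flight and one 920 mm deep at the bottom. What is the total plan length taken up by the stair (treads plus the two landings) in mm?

8793 mm

4300 / 178 = 24.157 → round up to 25 risers.
Riser R = 4300 / 25 = 172 mm, within the 178 mm limit.
T = 625 − 2·172 = 281 mm, which satisfies the 234 mm minimum.
25 risers give 24 treads; going = 24 × 281 = 6744 mm.
Enclosure = 6744 + 1129 + 920 = 8793 mm.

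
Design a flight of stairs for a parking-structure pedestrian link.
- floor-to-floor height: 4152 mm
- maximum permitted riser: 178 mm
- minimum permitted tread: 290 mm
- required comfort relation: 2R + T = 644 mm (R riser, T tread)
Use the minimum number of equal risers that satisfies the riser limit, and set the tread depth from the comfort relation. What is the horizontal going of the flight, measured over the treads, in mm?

6854 mm

4152 / 178 = 23.33, so 24 risers are needed.
R = 4152 ÷ 24 = 173 mm.
T = 644 − 2·173 = 298 mm, which satisfies the 290 mm minimum.
Going = (24 − 1) × 298 = 6854 mm.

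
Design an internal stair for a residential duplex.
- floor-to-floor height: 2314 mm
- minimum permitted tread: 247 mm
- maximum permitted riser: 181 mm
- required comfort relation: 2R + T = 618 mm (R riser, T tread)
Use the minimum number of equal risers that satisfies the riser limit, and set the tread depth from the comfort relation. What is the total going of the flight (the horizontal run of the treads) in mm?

⌈2314/181⌉ = 13 risers.
R = 2314 ÷ 13 = 178 mm.
Tread T = 618 − 2 × 178 = 262 mm (≥ 247 mm).
13 risers give 12 treads; going = 12 × 262 = 3144 mm.

3144 mm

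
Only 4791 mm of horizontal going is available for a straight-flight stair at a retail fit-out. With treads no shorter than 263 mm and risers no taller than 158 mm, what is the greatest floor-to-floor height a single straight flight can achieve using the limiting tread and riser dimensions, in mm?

Treads that fit: ⌊4791 / 263⌋ = 18.
Risers = treads + 1 = 19.
Maximum height = 19 × 158 = 3002 mm.

3002 mm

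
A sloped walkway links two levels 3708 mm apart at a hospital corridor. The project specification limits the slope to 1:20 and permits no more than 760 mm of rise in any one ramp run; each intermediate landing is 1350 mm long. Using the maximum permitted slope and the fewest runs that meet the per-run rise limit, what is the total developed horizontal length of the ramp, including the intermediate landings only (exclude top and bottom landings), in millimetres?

3708 / 760 = 4.879 → round up to 5 ramp runs. That means 4 intermediate landings.
Ramp run (horizontal) at 1:20: 3708 × 20 = 74160 mm.
Intermediate landings: 4 × 1350 = 5400 mm.
Developed length = 74160 + 5400 = 79560 mm.

79560 mm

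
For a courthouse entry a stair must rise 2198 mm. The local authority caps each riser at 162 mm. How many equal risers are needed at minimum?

2198 / 162 = 13.568 → round up to 14 risers.

14 risers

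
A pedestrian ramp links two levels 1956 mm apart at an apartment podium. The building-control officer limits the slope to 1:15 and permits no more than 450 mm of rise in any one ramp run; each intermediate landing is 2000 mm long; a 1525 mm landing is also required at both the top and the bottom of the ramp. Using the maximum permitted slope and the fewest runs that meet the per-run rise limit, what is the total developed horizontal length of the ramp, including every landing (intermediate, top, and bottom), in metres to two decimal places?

40.39 m

1956 / 450 = 4.347 → round up to 5 ramp runs. That means 4 intermediate landings.
Horizontal run for 1956 mm of rise at 1:15 is 1956 × 15 = 29340 mm.
4 intermediate landings contribute 4 × 2000 = 8000 mm.
Top and bottom landings: 2 × 1525 = 3050 mm.
Total = 29340 + 8000 + 3050 = 40390 mm.
= 40.39 m.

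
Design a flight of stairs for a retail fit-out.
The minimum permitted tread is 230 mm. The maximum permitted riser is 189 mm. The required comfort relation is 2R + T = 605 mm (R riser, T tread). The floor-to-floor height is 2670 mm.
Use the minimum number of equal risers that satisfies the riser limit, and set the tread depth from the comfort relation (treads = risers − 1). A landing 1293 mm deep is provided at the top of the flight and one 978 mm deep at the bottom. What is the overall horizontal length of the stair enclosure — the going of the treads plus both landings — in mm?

At most 189 each: 2670/189 = 14.13, giving 15 risers.
Each riser is 2670/15 = 178 mm (≤ 189 mm).
T = 605 − 2·178 = 249 mm, which satisfies the 230 mm minimum.
Treads = 15 − 1 = 14; going = 14 × 249 = 3486 mm.
Add landings: 3486 + 1293 + 978 = 5757 mm.

5757 mm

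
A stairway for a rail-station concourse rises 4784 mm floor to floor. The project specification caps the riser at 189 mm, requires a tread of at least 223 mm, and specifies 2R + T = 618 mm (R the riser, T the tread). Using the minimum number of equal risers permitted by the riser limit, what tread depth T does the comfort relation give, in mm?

250 mm

4784 / 189 = 25.312 → round up to 26 risers.
Each riser is 4784/26 = 184 mm (≤ 189 mm).
Tread T = 618 − 2 × 184 = 250 mm (≥ 223 mm).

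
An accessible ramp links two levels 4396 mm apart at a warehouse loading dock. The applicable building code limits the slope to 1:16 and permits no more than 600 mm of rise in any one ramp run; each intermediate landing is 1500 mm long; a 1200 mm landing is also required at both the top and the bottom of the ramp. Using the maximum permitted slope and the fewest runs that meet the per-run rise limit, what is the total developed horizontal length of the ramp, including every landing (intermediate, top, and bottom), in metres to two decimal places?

4396 / 600 = 7.327 → round up to 8 ramp runs. That means 7 intermediate landings.
Ramp run (horizontal) at 1:16: 4396 × 16 = 70336 mm.
7 intermediate landings contribute 7 × 1500 = 10500 mm.
Top and bottom landings: 2 × 1200 = 2400 mm.
Total = 70336 + 10500 + 2400 = 83236 mm.
= 83.24 m.

83.24 m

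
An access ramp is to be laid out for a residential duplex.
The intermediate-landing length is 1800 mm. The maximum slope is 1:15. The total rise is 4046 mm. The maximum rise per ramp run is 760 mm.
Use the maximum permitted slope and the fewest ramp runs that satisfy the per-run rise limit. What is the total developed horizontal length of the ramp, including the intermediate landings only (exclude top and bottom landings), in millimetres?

4046 / 760 = 5.324 → round up to 6 ramp runs. That means 5 intermediate landings.
Horizontal run for 4046 mm of rise at 1:15 is 4046 × 15 = 60690 mm.
5 intermediate landings contribute 5 × 1800 = 9000 mm.
Total developed length = 60690 + 9000 = 69690 mm.

69690 mm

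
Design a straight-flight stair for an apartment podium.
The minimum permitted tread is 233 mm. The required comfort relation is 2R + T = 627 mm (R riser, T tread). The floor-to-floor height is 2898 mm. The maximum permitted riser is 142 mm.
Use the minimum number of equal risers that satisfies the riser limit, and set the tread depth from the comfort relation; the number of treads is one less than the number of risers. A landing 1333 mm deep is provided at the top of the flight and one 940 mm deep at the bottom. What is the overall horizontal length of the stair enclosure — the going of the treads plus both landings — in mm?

2898 / 142 = 20.41, so 21 risers are needed.
R = 2898 ÷ 21 = 138 mm.
From 2R + T = 627: T = 627 − 276 = 351 mm.
Going = (21 − 1) × 351 = 7020 mm.
Enclosure = 7020 + 1333 + 940 = 9293 mm.

9293 mm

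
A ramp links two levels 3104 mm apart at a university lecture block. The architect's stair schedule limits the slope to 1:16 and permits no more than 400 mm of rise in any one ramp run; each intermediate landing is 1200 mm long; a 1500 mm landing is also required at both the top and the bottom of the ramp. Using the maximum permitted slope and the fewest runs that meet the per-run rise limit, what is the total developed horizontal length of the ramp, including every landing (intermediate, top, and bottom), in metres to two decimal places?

61.06 m

At most 400 each: 3104/400 = 7.76, giving 8 ramp runs. That means 7 intermediate landings.
Horizontal run for 3104 mm of rise at 1:16 is 3104 × 16 = 49664 mm.
7 intermediate landings contribute 7 × 1200 = 8400 mm.
Top and bottom landings: 2 × 1500 = 3000 mm.
Total = 49664 + 8400 + 3000 = 61064 mm.
= 61.06 m.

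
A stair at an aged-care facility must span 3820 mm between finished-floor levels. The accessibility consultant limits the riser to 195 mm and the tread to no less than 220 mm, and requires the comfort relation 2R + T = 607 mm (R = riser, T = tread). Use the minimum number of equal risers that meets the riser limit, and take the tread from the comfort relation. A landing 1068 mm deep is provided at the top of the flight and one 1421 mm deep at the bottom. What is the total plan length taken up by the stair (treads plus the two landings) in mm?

6764 mm

3820 / 195 = 19.59, so 20 risers are needed.
R = 3820 ÷ 20 = 191 mm.
From 2R + T = 607: T = 607 − 382 = 225 mm.
Treads = 20 − 1 = 19; going = 19 × 225 = 4275 mm.
Enclosure = 4275 + 1068 + 1421 = 6764 mm.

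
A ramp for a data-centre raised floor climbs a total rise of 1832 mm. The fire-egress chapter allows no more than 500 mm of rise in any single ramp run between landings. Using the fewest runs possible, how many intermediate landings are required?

1832 / 500 = 3.66, so 4 ramp runs are needed.
4 runs are separated by 3 intermediate landings.

3 intermediate landings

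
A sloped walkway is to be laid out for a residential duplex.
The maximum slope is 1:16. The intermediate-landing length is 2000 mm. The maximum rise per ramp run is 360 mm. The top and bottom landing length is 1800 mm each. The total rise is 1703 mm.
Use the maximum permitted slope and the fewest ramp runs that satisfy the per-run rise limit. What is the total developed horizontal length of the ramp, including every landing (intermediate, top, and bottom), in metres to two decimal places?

⌈1703/360⌉ = 5 ramp runs. That means 4 intermediate landings.
Ramp run (horizontal) at 1:16: 1703 × 16 = 27248 mm.
Intermediate landings: 4 × 2000 = 8000 mm.
Top and bottom landings: 2 × 1800 = 3600 mm.
Total = 27248 + 8000 + 3600 = 38848 mm.
= 38.85 m.

38.85 m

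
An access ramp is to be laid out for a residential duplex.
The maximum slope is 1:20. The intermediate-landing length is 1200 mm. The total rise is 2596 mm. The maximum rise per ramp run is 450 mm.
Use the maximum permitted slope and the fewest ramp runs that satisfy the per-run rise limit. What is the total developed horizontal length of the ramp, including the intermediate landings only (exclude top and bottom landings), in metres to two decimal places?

57.92 m

2596 / 450 = 5.769 → round up to 6 ramp runs. That means 5 intermediate landings.
Horizontal run for 2596 mm of rise at 1:20 is 2596 × 20 = 51920 mm.
5 intermediate landings contribute 5 × 1200 = 6000 mm.
Developed length = 51920 + 6000 = 57920 mm.
= 57.92 m.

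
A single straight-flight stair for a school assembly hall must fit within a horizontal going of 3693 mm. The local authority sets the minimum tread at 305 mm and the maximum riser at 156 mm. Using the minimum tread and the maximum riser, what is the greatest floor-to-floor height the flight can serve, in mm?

2028 mm

3693 / 305 = 12.11, so 12 treads fit.
Risers = treads + 1 = 13.
Maximum height = 13 × 156 = 2028 mm.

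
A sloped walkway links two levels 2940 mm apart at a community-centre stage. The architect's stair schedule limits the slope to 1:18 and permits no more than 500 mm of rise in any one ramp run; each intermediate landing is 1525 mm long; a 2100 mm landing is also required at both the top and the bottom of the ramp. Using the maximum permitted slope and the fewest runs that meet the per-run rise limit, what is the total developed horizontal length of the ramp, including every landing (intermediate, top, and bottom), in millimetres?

64745 mm

2940 / 500 = 5.88, so 6 ramp runs are needed. That means 5 intermediate landings.
Horizontal run for 2940 mm of rise at 1:18 is 2940 × 18 = 52920 mm.
5 intermediate landings contribute 5 × 1525 = 7625 mm.
Top and bottom landings: 2 × 2100 = 4200 mm.
Total = 52920 + 7625 + 4200 = 64745 mm.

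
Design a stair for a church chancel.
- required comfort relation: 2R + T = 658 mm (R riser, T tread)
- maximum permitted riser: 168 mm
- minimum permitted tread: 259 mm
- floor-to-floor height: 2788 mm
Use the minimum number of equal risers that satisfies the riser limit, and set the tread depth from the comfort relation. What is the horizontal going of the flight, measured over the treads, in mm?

At most 168 each: 2788/168 = 16.60, giving 17 risers.
Riser R = 2788 / 17 = 164 mm, within the 168 mm limit.
From 2R + T = 658: T = 658 − 328 = 330 mm.
Going = (17 − 1) × 330 = 5280 mm.

5280 mm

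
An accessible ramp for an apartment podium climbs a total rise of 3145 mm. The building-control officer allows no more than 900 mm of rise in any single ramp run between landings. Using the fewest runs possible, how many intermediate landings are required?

3 intermediate landings

⌈3145/900⌉ = 4 ramp runs.
4 runs are separated by 3 intermediate landings.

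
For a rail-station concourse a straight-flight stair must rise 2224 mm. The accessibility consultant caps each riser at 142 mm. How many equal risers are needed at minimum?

16 risers

2224 / 142 = 15.662 → round up to 16 risers.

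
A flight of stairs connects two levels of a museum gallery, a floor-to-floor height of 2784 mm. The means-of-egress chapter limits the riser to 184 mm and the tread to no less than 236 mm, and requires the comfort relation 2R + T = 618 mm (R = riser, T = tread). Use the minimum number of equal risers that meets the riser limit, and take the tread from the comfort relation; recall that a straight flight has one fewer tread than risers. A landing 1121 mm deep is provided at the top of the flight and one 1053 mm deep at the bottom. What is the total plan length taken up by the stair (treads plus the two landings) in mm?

2784 / 184 = 15.130 → round up to 16 risers.
R = 2784 ÷ 16 = 174 mm.
T = 618 − 2·174 = 270 mm, which satisfies the 236 mm minimum.
Going = (16 − 1) × 270 = 4050 mm.
Add landings: 4050 + 1121 + 1053 = 6224 mm.

6224 mm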